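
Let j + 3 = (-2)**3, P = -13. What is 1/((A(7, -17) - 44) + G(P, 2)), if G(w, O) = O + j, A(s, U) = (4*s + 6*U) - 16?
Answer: -1/143 ≈ -0.0069930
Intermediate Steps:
A(s, U) = -16 + 4*s + 6*U
j = -11 (j = -3 + (-2)**3 = -3 - 8 = -11)
G(w, O) = -11 + O (G(w, O) = O - 11 = -11 + O)
1/((A(7, -17) - 44) + G(P, 2)) = 1/(((-16 + 4*7 + 6*(-17)) - 44) + (-11 + 2)) = 1/(((-16 + 28 - 102) - 44) - 9) = 1/((-90 - 44) - 9) = 1/(-134 - 9) = 1/(-143) = -1/143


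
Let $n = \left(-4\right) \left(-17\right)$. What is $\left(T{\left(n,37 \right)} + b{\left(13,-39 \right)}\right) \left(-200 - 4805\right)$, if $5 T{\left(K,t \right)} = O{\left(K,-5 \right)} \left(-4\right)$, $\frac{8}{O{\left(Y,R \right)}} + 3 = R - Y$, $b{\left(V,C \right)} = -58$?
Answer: $\frac{5507502}{19} \approx 2.8987 \cdot 10^{5}$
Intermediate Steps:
$n = 68$
$O{\left(Y,R \right)} = \frac{8}{-3 + R - Y}$ ($O{\left(Y,R \right)} = \frac{8}{-3 + \left(R - Y\right)} = \frac{8}{-3 + R - Y}$)
$T{\left(K,t \right)} = - \frac{32}{5 \left(-8 - K\right)}$ ($T{\left(K,t \right)} = \frac{\frac{8}{-3 - 5 - K} \left(-4\right)}{5} = \frac{\frac{8}{-8 - K} \left(-4\right)}{5} = \frac{\left(-32\right) \frac{1}{-8 - K}}{5} = - \frac{32}{5 \left(-8 - K\right)}$)
$\left(T{\left(n,37 \right)} + b{\left(13,-39 \right)}\right) \left(-200 - 4805\right) = \left(\frac{32}{5 \left(8 + 68\right)} - 58\right) \left(-200 - 4805\right) = \left(\frac{32}{5 \cdot 76} - 58\right) \left(-5005\right) = \left(\frac{32}{5} \cdot \frac{1}{76} - 58\right) \left(-5005\right) = \left(\frac{8}{95} - 58\right) \left(-5005\right) = \left(- \frac{5502}{95}\right) \left(-5005\right) = \frac{5507502}{19}$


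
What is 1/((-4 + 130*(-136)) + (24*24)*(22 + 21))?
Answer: 1/7084 ≈ 0.00014116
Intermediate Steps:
1/((-4 + 130*(-136)) + (24*24)*(22 + 21)) = 1/((-4 - 17680) + 576*43) = 1/(-17684 + 24768) = 1/7084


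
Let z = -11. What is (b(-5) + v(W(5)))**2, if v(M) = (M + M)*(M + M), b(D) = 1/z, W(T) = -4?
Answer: 494209/121 ≈ 4084.4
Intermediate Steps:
b(D) = -1/11 (b(D) = 1/(-11) = -1/11)
v(M) = 4*M**2 (v(M) = (2*M)*(2*M) = 4*M**2)
(b(-5) + v(W(5)))**2 = (-1/11 + 4*(-4)**2)**2 = (-1/11 + 4*16)**2 = (-1/11 + 64)**2 = (703/11)**2 = 494209/121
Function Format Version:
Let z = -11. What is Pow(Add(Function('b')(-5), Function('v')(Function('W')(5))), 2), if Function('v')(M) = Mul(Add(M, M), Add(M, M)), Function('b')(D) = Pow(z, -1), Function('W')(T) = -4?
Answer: Rational(494209, 121) ≈ 4084.4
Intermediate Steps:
Function('b')(D) = Rational(-1, 11) (Function('b')(D) = Pow(-11, -1) = Rational(-1, 11))
Function('v')(M) = Mul(4, Pow(M, 2)) (Function('v')(M) = Mul(Mul(2, M), Mul(2, M)) = Mul(4, Pow(M, 2)))
Pow(Add(Function('b')(-5), Function('v')(Function('W')(5))), 2) = Pow(Add(Rational(-1, 11), Mul(4, Pow(-4, 2))), 2) = Pow(Add(Rational(-1, 11), Mul(4, 16)), 2) = Pow(Add(Rational(-1, 11), 64), 2) = Pow(Rational(703, 11), 2) = Rational(494209, 121)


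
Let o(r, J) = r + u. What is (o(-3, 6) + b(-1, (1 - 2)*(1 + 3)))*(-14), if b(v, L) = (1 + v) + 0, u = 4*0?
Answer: 42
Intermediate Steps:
u = 0
o(r, J) = r (o(r, J) = r + 0 = r)
b(v, L) = 1 + v
(o(-3, 6) + b(-1, (1 - 2)*(1 + 3)))*(-14) = (-3 + (1 - 1))*(-14) = (-3 + 0)*(-14) = -3*(-14) = 42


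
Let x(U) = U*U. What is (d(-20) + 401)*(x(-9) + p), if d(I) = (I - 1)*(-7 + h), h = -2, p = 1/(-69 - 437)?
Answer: 12090575/253 ≈ 47789.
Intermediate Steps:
x(U) = U²
p = -1/506 (p = 1/(-506) = -1/506 ≈ -0.0019763)
d(I) = 9 - 9*I (d(I) = (I - 1)*(-7 - 2) = (-1 + I)*(-9) = 9 - 9*I)
(d(-20) + 401)*(x(-9) + p) = ((9 - 9*(-20)) + 401)*((-9)² - 1/506) = ((9 + 180) + 401)*(81 - 1/506) = (189 + 401)*(40985/506) = 590*(40985/506) = 12090575/253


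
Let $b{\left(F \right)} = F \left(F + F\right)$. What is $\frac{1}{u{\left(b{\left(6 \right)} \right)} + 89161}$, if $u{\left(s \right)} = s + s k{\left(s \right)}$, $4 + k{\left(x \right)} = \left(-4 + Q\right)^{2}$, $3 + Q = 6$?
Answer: $\frac{1}{89017} \approx 1.1234 \cdot 10^{-5}$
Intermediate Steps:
$Q = 3$ ($Q = -3 + 6 = 3$)
$b{\left(F \right)} = 2 F^{2}$ ($b{\left(F \right)} = F 2 F = 2 F^{2}$)
$k{\left(x \right)} = -3$ ($k{\left(x \right)} = -4 + \left(-4 + 3\right)^{2} = -4 + \left(-1\right)^{2} = -4 + 1 = -3$)
$u{\left(s \right)} = - 2 s$ ($u{\left(s \right)} = s + s \left(-3\right) = s - 3 s = - 2 s$)
$\frac{1}{u{\left(b{\left(6 \right)} \right)} + 89161} = \frac{1}{- 2 \cdot 2 \cdot 6^{2} + 89161} = \frac{1}{- 2 \cdot 2 \cdot 36 + 89161} = \frac{1}{\left(-2\right) 72 + 89161} = \frac{1}{-144 + 89161} = \frac{1}{89017}$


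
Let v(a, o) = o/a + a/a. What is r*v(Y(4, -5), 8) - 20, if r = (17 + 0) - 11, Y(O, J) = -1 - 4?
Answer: -118/5 ≈ -23.600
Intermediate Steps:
Y(O, J) = -5
v(a, o) = 1 + o/a (v(a, o) = o/a + 1 = 1 + o/a)
r = 6 (r = 17 - 11 = 6)
r*v(Y(4, -5), 8) - 20 = 6*((-5 + 8)/(-5)) - 20 = 6*(-⅕*3) - 20 = 6*(-⅗) - 20 = -18/5 - 20 = -118/5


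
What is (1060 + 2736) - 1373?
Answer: 2423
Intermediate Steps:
(1060 + 2736) - 1373 = 3796 - 1373 = 2423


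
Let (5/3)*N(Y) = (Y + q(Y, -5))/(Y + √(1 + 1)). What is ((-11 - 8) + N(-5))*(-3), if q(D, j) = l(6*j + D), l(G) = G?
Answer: 951/23 - 72*√2/23 ≈ 36.921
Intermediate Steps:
q(D, j) = D + 6*j (q(D, j) = 6*j + D = D + 6*j)
N(Y) = 3*(-30 + 2*Y)/(5*(Y + √2)) (N(Y) = 3*((Y + (Y + 6*(-5)))/(Y + √(1 + 1)))/5 = 3*((Y + (Y - 30))/(Y + √2))/5 = 3*((Y + (-30 + Y))/(Y + √2))/5 = 3*((-30 + 2*Y)/(Y + √2))/5 = 3*(-30 + 2*Y)/(5*(Y + √2)))
((-11 - 8) + N(-5))*(-3) = ((-11 - 8) + (-18 + (6/5)*(-5))/(-5 + √2))*(-3) = (-19 + (-18 - 6)/(-5 + √2))*(-3) = (-19 - 24/(-5 + √2))*(-3) = 57 + 72/(-5 + √2)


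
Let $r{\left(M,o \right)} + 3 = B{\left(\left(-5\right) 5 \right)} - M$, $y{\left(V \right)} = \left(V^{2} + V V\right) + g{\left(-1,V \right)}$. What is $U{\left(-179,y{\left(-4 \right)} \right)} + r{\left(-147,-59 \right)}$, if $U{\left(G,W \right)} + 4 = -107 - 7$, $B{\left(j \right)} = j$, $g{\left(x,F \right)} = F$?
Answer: $1$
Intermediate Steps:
$y{\left(V \right)} = V + 2 V^{2}$ ($y{\left(V \right)} = \left(V^{2} + V V\right) + V = \left(V^{2} + V^{2}\right) + V = 2 V^{2} + V = V + 2 V^{2}$)
$U{\left(G,W \right)} = -118$ ($U{\left(G,W \right)} = -4 - 114 = -118$)
$r{\left(M,o \right)} = -28 - M$ ($r{\left(M,o \right)} = -3 - \left(25 + M\right) = -28 - M$)
$U{\left(-179,y{\left(-4 \right)} \right)} + r{\left(-147,-59 \right)} = -118 - -119 = -118 + \left(-28 + 147\right) = -118 + 119 = 1$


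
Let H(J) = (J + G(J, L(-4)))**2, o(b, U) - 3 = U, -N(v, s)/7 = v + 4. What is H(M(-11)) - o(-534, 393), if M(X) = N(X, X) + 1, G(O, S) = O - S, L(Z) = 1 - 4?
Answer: 10213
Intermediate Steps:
N(v, s) = -28 - 7*v (N(v, s) = -7*(v + 4) = -7*(4 + v) = -28 - 7*v)
o(b, U) = 3 + U
L(Z) = -3
M(X) = -27 - 7*X (M(X) = (-28 - 7*X) + 1 = -27 - 7*X)
H(J) = (3 + 2*J)**2 (H(J) = (J + (J - 1*(-3)))**2 = (J + (J + 3))**2 = (J + (3 + J))**2 = (3 + 2*J)**2)
H(M(-11)) - o(-534, 393) = (3 + 2*(-27 - 7*(-11)))**2 - (3 + 393) = (3 + 2*(-27 + 77))**2 - 1*396 = (3 + 2*50)**2 - 396 = (3 + 100)**2 - 396 = 103**2 - 396 = 10609 - 396 = 10213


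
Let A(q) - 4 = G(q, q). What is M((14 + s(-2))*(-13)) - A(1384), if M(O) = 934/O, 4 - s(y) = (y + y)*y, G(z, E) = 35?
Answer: -3002/65 ≈ -46.185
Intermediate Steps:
s(y) = 4 - 2*y² (s(y) = 4 - (y + y)*y = 4 - 2*y*y = 4 - 2*y²)
A(q) = 39 (A(q) = 4 + 35 = 39)
M((14 + s(-2))*(-13)) - A(1384) = 934/(((14 + (4 - 2*(-2)²))*(-13))) - 1*39 = 934/(((14 + (4 - 2*4))*(-13))) - 39 = 934/(((14 + (4 - 8))*(-13))) - 39 = 934/(((14 - 4)*(-13))) - 39 = 934/((10*(-13))) - 39 = 934/(-130) - 39 = 934*(-1/130) - 39 = -467/65 - 39 = -3002/65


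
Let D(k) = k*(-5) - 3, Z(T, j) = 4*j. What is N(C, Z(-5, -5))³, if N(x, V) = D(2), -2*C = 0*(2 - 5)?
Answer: -2197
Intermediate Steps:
C = 0 (C = -0*(2 - 5) = -0*(-3) = -½*0 = 0)
D(k) = -3 - 5*k (D(k) = -5*k - 3 = -3 - 5*k)
N(x, V) = -13 (N(x, V) = -3 - 5*2 = -3 - 10 = -13)
N(C, Z(-5, -5))³ = (-13)³ = -2197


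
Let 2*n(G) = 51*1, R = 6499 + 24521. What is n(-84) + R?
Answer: 62091/2 ≈ 31046.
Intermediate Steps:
R = 31020
n(G) = 51/2 (n(G) = (51*1)/2 = (1/2)*51 = 51/2)
n(-84) + R = 51/2 + 31020 = 62091/2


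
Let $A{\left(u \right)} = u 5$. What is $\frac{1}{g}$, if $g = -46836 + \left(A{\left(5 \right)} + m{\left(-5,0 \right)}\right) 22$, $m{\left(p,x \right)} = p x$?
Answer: $- \frac{1}{46286} \approx -2.1605 \cdot 10^{-5}$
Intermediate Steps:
$A{\left(u \right)} = 5 u$
$g = -46286$ ($g = -46836 + \left(5 \cdot 5 - 0\right) 22 = -46836 + \left(25 + 0\right) 22 = -46836 + 25 \cdot 22 = -46836 + 550 = -46286$)
$\frac{1}{g} = \frac{1}{-46286} = - \frac{1}{46286}$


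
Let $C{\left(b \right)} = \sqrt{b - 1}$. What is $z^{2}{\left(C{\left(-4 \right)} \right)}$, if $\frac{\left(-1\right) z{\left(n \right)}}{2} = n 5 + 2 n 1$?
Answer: $-980$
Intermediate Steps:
$C{\left(b \right)} = \sqrt{-1 + b}$
$z{\left(n \right)} = - 14 n$ ($z{\left(n \right)} = - 2 \left(n 5 + 2 n 1\right) = - 2 \left(5 n + 2 n\right) = - 2 \cdot 7 n = - 14 n$)
$z^{2}{\left(C{\left(-4 \right)} \right)} = \left(- 14 \sqrt{-1 - 4}\right)^{2} = \left(- 14 \sqrt{-5}\right)^{2} = \left(- 14 i \sqrt{5}\right)^{2} = -980$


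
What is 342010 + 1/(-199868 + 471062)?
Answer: 92751059941/271194 ≈ 3.4201e+5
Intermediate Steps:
342010 + 1/(-199868 + 471062) = 342010 + 1/271194 = 92751059941/271194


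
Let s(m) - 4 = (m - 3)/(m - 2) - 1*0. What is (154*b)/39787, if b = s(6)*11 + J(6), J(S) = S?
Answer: 1631/7234 ≈ 0.22546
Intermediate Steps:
s(m) = 4 + (-3 + m)/(-2 + m) (s(m) = 4 + ((m - 3)/(m - 2) - 1*0) = 4 + ((-3 + m)/(-2 + m) + 0) = 4 + (-3 + m)/(-2 + m))
b = 233/4 (b = ((-11 + 5*6)/(-2 + 6))*11 + 6 = ((-11 + 30)/4)*11 + 6 = ((1/4)*19)*11 + 6 = (19/4)*11 + 6 = 209/4 + 6 = 233/4 ≈ 58.250)
(154*b)/39787 = (154*(233/4))/39787 = (17941/2)*(1/39787) = 1631/7234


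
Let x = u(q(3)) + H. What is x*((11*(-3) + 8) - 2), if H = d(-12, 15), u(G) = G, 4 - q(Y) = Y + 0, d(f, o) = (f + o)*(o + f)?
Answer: -270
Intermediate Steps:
d(f, o) = (f + o)² (d(f, o) = (f + o)*(f + o) = (f + o)²)
q(Y) = 4 - Y (q(Y) = 4 - (Y + 0) = 4 - Y)
H = 9 (H = (-12 + 15)² = 3² = 9)
x = 10 (x = (4 - 1*3) + 9 = (4 - 3) + 9 = 1 + 9 = 10)
x*((11*(-3) + 8) - 2) = 10*((11*(-3) + 8) - 2) = 10*((-33 + 8) - 2) = 10*(-25 - 2) = 10*(-27) = -270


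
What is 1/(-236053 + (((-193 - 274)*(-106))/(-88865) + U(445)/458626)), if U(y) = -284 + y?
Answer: -5822257070/1374364489372851 ≈ -4.2363e-6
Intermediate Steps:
1/(-236053 + (((-193 - 274)*(-106))/(-88865) + U(445)/458626)) = 1/(-236053 + (((-193 - 274)*(-106))/(-88865) + (-284 + 445)/458626)) = 1/(-236053 + (-467*(-106)*(-1/88865) + 161*(1/458626))) = 1/(-236053 + (49502*(-1/88865) + 23/65518)) = 1/(-236053 + (-49502/88865 + 23/65518)) = 1/(-236053 - 3241228141/5822257070) = 1/(-1374364489372851/5822257070) = -5822257070/1374364489372851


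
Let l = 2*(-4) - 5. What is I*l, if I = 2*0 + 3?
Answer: -39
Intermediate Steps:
l = -13 (l = -8 - 5 = -13)
I = 3 (I = 0 + 3 = 3)
I*l = 3*(-13) = -39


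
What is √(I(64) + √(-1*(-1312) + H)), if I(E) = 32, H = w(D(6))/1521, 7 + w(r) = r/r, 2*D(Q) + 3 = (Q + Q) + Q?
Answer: √(48672 + 39*√1995546)/39 ≈ 8.2596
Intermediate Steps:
D(Q) = -3/2 + 3*Q/2 (D(Q) = -3/2 + ((Q + Q) + Q)/2 = -3/2 + (2*Q + Q)/2 = -3/2 + (3*Q)/2 = -3/2 + 3*Q/2)
w(r) = -6 (w(r) = -7 + r/r = -7 + 1 = -6)
H = -2/507 (H = -6/1521 = -6*1/1521 = -2/507 ≈ -0.0039448)
√(I(64) + √(-1*(-1312) + H)) = √(32 + √(-1*(-1312) - 2/507)) = √(32 + √(1312 - 2/507)) = √(32 + √(665182/507)) = √(32 + √1995546/39)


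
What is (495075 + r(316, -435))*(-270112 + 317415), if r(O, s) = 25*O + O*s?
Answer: 17289956045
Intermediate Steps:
(495075 + r(316, -435))*(-270112 + 317415) = (495075 + 316*(25 - 435))*(-270112 + 317415) = (495075 + 316*(-410))*47303 = (495075 - 129560)*47303 = 365515*47303 = 17289956045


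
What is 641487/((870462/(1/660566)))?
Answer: 213829/191665867164 ≈ 1.1156e-6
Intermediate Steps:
641487/((870462/(1/660566))) = 641487/((870462*660566)) = 641487/574997601492 = 641487*(1/574997601492) = 213829/191665867164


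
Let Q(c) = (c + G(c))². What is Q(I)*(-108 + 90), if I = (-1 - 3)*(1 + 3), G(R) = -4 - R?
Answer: -288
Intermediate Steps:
I = -16 (I = -4*4 = -16)
Q(c) = 16 (Q(c) = (c + (-4 - c))² = (-4)² = 16)
Q(I)*(-108 + 90) = 16*(-108 + 90) = 16*(-18) = -288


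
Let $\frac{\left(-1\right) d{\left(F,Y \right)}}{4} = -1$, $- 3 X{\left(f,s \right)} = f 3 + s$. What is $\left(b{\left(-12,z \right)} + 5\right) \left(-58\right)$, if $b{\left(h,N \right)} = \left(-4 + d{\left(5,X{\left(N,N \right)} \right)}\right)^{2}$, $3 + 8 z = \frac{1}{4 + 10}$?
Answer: $-290$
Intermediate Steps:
$X{\left(f,s \right)} = - f - \frac{s}{3}$ ($X{\left(f,s \right)} = - \frac{f 3 + s}{3} = - \frac{3 f + s}{3} = - \frac{s + 3 f}{3} = - f - \frac{s}{3}$)
$z = - \frac{41}{112}$ ($z = - \frac{3}{8} + \frac{1}{8 \left(4 + 10\right)} = - \frac{3}{8} + \frac{1}{8 \cdot 14} = - \frac{3}{8} + \frac{1}{8} \cdot \frac{1}{14} = - \frac{3}{8} + \frac{1}{112} = - \frac{41}{112} \approx -0.36607$)
$d{\left(F,Y \right)} = 4$ ($d{\left(F,Y \right)} = \left(-4\right) \left(-1\right) = 4$)
$b{\left(h,N \right)} = 0$ ($b{\left(h,N \right)} = \left(-4 + 4\right)^{2} = 0^{2} = 0$)
$\left(b{\left(-12,z \right)} + 5\right) \left(-58\right) = \left(0 + 5\right) \left(-58\right) = 5 \left(-58\right) = -290$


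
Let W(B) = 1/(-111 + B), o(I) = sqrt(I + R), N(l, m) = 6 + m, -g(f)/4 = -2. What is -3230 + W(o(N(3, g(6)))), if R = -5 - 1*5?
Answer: -352071/109 ≈ -3230.0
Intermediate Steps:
g(f) = 8 (g(f) = -4*(-2) = 8)
R = -10 (R = -5 - 5 = -10)
o(I) = sqrt(-10 + I) (o(I) = sqrt(I - 10) = sqrt(-10 + I))
-3230 + W(o(N(3, g(6)))) = -3230 + 1/(-111 + sqrt(-10 + (6 + 8))) = -3230 + 1/(-111 + sqrt(-10 + 14)) = -3230 + 1/(-111 + sqrt(4)) = -3230 + 1/(-111 + 2) = -3230 + 1/(-109) = -3230 - 1/109 = -352071/109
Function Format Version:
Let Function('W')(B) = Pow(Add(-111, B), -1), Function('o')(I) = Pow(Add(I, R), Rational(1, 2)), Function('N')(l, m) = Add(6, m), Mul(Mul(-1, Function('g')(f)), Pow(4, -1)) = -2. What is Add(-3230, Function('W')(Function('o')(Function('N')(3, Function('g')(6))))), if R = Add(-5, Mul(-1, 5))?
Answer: Rational(-352071, 109) ≈ -3230.0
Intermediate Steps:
Function('g')(f) = 8 (Function('g')(f) = Mul(-4, -2) = 8)
R = -10 (R = Add(-5, -5) = -10)
Function('o')(I) = Pow(Add(-10, I), Rational(1, 2)) (Function('o')(I) = Pow(Add(I, -10), Rational(1, 2)) = Pow(Add(-10, I), Rational(1, 2)))
Add(-3230, Function('W')(Function('o')(Function('N')(3, Function('g')(6))))) = Add(-3230, Pow(Add(-111, Pow(Add(-10, Add(6, 8)), Rational(1, 2))), -1)) = Add(-3230, Pow(Add(-111, Pow(Add(-10, 14), Rational(1, 2))), -1)) = Add(-3230, Pow(Add(-111, Pow(4, Rational(1, 2))), -1)) = Add(-3230, Pow(Add(-111, 2), -1)) = Add(-3230, Pow(-109, -1)) = Add(-3230, Rational(-1, 109)) = Rational(-352071, 109)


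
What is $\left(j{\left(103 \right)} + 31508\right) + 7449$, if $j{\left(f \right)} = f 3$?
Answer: $39266$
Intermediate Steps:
$j{\left(f \right)} = 3 f$
$\left(j{\left(103 \right)} + 31508\right) + 7449 = \left(3 \cdot 103 + 31508\right) + 7449 = \left(309 + 31508\right) + 7449 = 31817 + 7449 = 39266$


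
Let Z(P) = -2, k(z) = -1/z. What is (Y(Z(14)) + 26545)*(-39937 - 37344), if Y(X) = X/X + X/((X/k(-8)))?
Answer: -16412088689/8 ≈ -2.0515e+9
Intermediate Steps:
Y(X) = 9/8 (Y(X) = X/X + X/((X/((-1/(-8))))) = 1 + X/((X/((-1*(-1/8))))) = 1 + X/((X/(1/8))) = 1 + X/((X*8)) = 1 + X/((8*X)) = 1 + X*(1/(8*X)) = 1 + 1/8 = 9/8)
(Y(Z(14)) + 26545)*(-39937 - 37344) = (9/8 + 26545)*(-39937 - 37344) = (212369/8)*(-77281) = -16412088689/8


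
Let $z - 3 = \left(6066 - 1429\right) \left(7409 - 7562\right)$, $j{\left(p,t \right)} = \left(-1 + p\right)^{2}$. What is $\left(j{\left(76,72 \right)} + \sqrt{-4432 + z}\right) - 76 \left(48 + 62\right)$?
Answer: $-2735 + i \sqrt{713890} \approx -2735.0 + 844.92 i$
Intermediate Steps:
$z = -709458$ ($z = 3 + \left(6066 - 1429\right) \left(7409 - 7562\right) = 3 + 4637 \left(-153\right) = 3 - 709461 = -709458$)
$\left(j{\left(76,72 \right)} + \sqrt{-4432 + z}\right) - 76 \left(48 + 62\right) = \left(\left(-1 + 76\right)^{2} + \sqrt{-4432 - 709458}\right) - 76 \left(48 + 62\right) = \left(75^{2} + \sqrt{-713890}\right) - 8360 = \left(5625 + i \sqrt{713890}\right) - 8360 = -2735 + i \sqrt{713890}$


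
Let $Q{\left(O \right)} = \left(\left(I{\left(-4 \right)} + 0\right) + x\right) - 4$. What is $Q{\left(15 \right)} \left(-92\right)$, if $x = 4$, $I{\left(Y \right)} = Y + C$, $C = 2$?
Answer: $184$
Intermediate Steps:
$I{\left(Y \right)} = 2 + Y$ ($I{\left(Y \right)} = Y + 2 = 2 + Y$)
$Q{\left(O \right)} = -2$ ($Q{\left(O \right)} = \left(\left(\left(2 - 4\right) + 0\right) + 4\right) - 4 = \left(\left(-2 + 0\right) + 4\right) - 4 = \left(-2 + 4\right) - 4 = 2 - 4 = -2$)
$Q{\left(15 \right)} \left(-92\right) = \left(-2\right) \left(-92\right) = 184$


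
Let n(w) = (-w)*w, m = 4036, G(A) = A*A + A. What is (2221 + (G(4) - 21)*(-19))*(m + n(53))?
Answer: 2748480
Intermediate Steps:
G(A) = A + A² (G(A) = A² + A = A + A²)
n(w) = -w²
(2221 + (G(4) - 21)*(-19))*(m + n(53)) = (2221 + (4*(1 + 4) - 21)*(-19))*(4036 - 1*53²) = (2221 + (4*5 - 21)*(-19))*(4036 - 1*2809) = (2221 + (20 - 21)*(-19))*(4036 - 2809) = (2221 - 1*(-19))*1227 = (2221 + 19)*1227 = 2240*1227 = 2748480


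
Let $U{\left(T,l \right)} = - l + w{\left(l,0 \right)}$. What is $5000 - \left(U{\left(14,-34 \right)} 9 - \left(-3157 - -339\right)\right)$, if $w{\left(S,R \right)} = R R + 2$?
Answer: $1858$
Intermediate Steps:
$w{\left(S,R \right)} = 2 + R^{2}$ ($w{\left(S,R \right)} = R^{2} + 2 = 2 + R^{2}$)
$U{\left(T,l \right)} = 2 - l$ ($U{\left(T,l \right)} = - l + \left(2 + 0^{2}\right) = - l + \left(2 + 0\right) = - l + 2 = 2 - l$)
$5000 - \left(U{\left(14,-34 \right)} 9 - \left(-3157 - -339\right)\right) = 5000 - \left(\left(2 - -34\right) 9 - \left(-3157 - -339\right)\right) = 5000 - \left(\left(2 + 34\right) 9 - \left(-3157 + 339\right)\right) = 5000 - \left(36 \cdot 9 - -2818\right) = 5000 - \left(324 + 2818\right) = 5000 - 3142 = 1858$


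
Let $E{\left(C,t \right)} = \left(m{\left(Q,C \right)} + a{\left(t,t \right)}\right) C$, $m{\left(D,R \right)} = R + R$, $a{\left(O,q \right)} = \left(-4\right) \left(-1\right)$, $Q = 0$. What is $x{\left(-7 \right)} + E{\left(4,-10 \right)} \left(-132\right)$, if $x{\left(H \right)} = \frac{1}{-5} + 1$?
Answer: $- \frac{31676}{5} \approx -6335.2$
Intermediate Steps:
$a{\left(O,q \right)} = 4$
$m{\left(D,R \right)} = 2 R$
$x{\left(H \right)} = \frac{4}{5}$ ($x{\left(H \right)} = - \frac{1}{5} + 1 = \frac{4}{5}$)
$E{\left(C,t \right)} = C \left(4 + 2 C\right)$ ($E{\left(C,t \right)} = \left(2 C + 4\right) C = \left(4 + 2 C\right) C = C \left(4 + 2 C\right)$)
$x{\left(-7 \right)} + E{\left(4,-10 \right)} \left(-132\right) = \frac{4}{5} + 2 \cdot 4 \left(2 + 4\right) \left(-132\right) = \frac{4}{5} + 2 \cdot 4 \cdot 6 \left(-132\right) = \frac{4}{5} + 48 \left(-132\right) = \frac{4}{5} - 6336 = - \frac{31676}{5}$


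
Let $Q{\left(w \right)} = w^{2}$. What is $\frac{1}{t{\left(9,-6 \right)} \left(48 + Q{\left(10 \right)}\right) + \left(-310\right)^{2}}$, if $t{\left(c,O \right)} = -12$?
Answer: $\frac{1}{94324} \approx 1.0602 \cdot 10^{-5}$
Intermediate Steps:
$\frac{1}{t{\left(9,-6 \right)} \left(48 + Q{\left(10 \right)}\right) + \left(-310\right)^{2}} = \frac{1}{- 12 \left(48 + 10^{2}\right) + \left(-310\right)^{2}} = \frac{1}{- 12 \left(48 + 100\right) + 96100} = \frac{1}{\left(-12\right) 148 + 96100} = \frac{1}{-1776 + 96100} = \frac{1}{94324}$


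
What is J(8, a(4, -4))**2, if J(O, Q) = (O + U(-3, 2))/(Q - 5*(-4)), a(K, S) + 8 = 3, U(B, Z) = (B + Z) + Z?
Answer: 9/25 ≈ 0.36000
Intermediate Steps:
U(B, Z) = B + 2*Z
a(K, S) = -5 (a(K, S) = -8 + 3 = -5)
J(O, Q) = (1 + O)/(20 + Q) (J(O, Q) = (O + (-3 + 2*2))/(Q - 5*(-4)) = (O + (-3 + 4))/(Q + 20) = (O + 1)/(20 + Q) = (1 + O)/(20 + Q))
J(8, a(4, -4))**2 = ((1 + 8)/(20 - 5))**2 = (9/15)**2 = ((1/15)*9)**2 = (3/5)**2 = 9/25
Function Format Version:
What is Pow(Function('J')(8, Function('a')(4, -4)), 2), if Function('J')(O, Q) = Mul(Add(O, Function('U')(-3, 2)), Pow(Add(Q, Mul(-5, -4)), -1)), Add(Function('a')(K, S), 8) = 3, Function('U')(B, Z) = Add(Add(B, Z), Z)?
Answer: Rational(9, 25) ≈ 0.36000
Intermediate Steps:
Function('U')(B, Z) = Add(B, Mul(2, Z))
Function('a')(K, S) = -5 (Function('a')(K, S) = Add(-8, 3) = -5)
Function('J')(O, Q) = Mul(Pow(Add(20, Q), -1), Add(1, O)) (Function('J')(O, Q) = Mul(Add(O, Add(-3, Mul(2, 2))), Pow(Add(Q, Mul(-5, -4)), -1)) = Mul(Add(O, Add(-3, 4)), Pow(Add(Q, 20), -1)) = Mul(Add(O, 1), Pow(Add(20, Q), -1)) = Mul(Add(1, O), Pow(Add(20, Q), -1)) = Mul(Pow(Add(20, Q), -1), Add(1, O)))
Pow(Function('J')(8, Function('a')(4, -4)), 2) = Pow(Mul(Pow(Add(20, -5), -1), Add(1, 8)), 2) = Pow(Mul(Pow(15, -1), 9), 2) = Pow(Mul(Rational(1, 15), 9), 2) = Pow(Rational(3, 5), 2) = Rational(9, 25)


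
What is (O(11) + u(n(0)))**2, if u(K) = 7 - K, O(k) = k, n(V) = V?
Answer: 324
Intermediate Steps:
(O(11) + u(n(0)))**2 = (11 + (7 - 1*0))**2 = (11 + (7 + 0))**2 = (11 + 7)**2 = 18**2 = 324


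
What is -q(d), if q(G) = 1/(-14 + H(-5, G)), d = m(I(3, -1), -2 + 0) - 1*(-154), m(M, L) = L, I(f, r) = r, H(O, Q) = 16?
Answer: -½ ≈ -0.50000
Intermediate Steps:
d = 152 (d = (-2 + 0) - 1*(-154) = -2 + 154 = 152)
q(G) = ½ (q(G) = 1/(-14 + 16) = 1/2 = ½)
-q(d) = -1*½ = -½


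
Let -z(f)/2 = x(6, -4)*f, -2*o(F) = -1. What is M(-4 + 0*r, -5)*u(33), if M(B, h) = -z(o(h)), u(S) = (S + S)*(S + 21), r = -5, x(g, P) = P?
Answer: -14256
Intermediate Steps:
o(F) = ½ (o(F) = -½*(-1) = ½)
u(S) = 2*S*(21 + S) (u(S) = (2*S)*(21 + S) = 2*S*(21 + S))
z(f) = 8*f (z(f) = -(-8)*f = 8*f)
M(B, h) = -4 (M(B, h) = -8/2 = -1*4 = -4)
M(-4 + 0*r, -5)*u(33) = -8*33*(21 + 33) = -8*33*54 = -4*3564 = -14256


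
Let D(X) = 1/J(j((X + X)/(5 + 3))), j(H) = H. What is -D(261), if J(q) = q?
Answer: -4/261 ≈ -0.015326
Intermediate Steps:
D(X) = 4/X (D(X) = 1/((X + X)/(5 + 3)) = 1/((2*X)/8) = 1/((2*X)*(⅛)) = 1/(X/4) = 4/X)
-D(261) = -4/261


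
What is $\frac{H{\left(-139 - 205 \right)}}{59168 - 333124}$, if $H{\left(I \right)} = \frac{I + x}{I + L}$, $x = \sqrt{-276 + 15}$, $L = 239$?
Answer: $- \frac{86}{7191345} + \frac{i \sqrt{29}}{9588460} \approx -1.1959 \cdot 10^{-5} + 5.6163 \cdot 10^{-7} i$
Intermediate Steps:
$x = 3 i \sqrt{29}$ ($x = \sqrt{-261} = 3 i \sqrt{29} \approx 16.155 i$)
$H{\left(I \right)} = \frac{I + 3 i \sqrt{29}}{239 + I}$ ($H{\left(I \right)} = \frac{I + 3 i \sqrt{29}}{I + 239} = \frac{I + 3 i \sqrt{29}}{239 + I}$)
$\frac{H{\left(-139 - 205 \right)}}{59168 - 333124} = \frac{\frac{1}{239 - 344} \left(\left(-139 - 205\right) + 3 i \sqrt{29}\right)}{59168 - 333124} = \frac{\frac{1}{239 - 344} \left(\left(-139 - 205\right) + 3 i \sqrt{29}\right)}{-273956} = \frac{-344 + 3 i \sqrt{29}}{239 - 344} \left(- \frac{1}{273956}\right) = \frac{-344 + 3 i \sqrt{29}}{-105} \left(- \frac{1}{273956}\right) = - \frac{-344 + 3 i \sqrt{29}}{105} \left(- \frac{1}{273956}\right) = \left(\frac{344}{105} - \frac{i \sqrt{29}}{35}\right) \left(- \frac{1}{273956}\right) = - \frac{86}{7191345} + \frac{i \sqrt{29}}{9588460}$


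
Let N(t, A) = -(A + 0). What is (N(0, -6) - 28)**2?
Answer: 484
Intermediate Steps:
N(t, A) = -A
(N(0, -6) - 28)**2 = (-1*(-6) - 28)**2 = (6 - 28)**2 = (-22)**2 = 484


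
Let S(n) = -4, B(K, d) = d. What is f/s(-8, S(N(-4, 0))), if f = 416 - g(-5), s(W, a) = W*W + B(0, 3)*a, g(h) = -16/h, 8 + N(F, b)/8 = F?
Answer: 516/65 ≈ 7.9385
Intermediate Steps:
N(F, b) = -64 + 8*F
s(W, a) = W**2 + 3*a (s(W, a) = W*W + 3*a = W**2 + 3*a)
f = 2064/5 (f = 416 - (-16)/(-5) = 416 - (-16)*(-1)/5 = 416 - 1*16/5 = 416 - 16/5 = 2064/5 ≈ 412.80)
f/s(-8, S(N(-4, 0))) = 2064/(5*((-8)**2 + 3*(-4))) = 2064/(5*(64 - 12)) = (2064/5)/52 = (2064/5)*(1/52) = 516/65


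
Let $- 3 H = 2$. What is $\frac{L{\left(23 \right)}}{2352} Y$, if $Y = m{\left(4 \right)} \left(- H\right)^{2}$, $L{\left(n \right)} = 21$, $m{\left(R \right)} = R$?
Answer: $\frac{1}{63} \approx 0.015873$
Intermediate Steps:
$H = - \frac{2}{3}$ ($H = \left(- \frac{1}{3}\right) 2 = - \frac{2}{3} \approx -0.66667$)
$Y = \frac{16}{9}$ ($Y = 4 \left(\left(-1\right) \left(- \frac{2}{3}\right)\right)^{2} = 4 \left(\frac{2}{3}\right)^{2} = 4 \cdot \frac{4}{9} = \frac{16}{9} \approx 1.7778$)
$\frac{L{\left(23 \right)}}{2352} Y = \frac{21}{2352} \cdot \frac{16}{9} = 21 \cdot \frac{1}{2352} \cdot \frac{16}{9} = \frac{1}{112} \cdot \frac{16}{9} = \frac{1}{63}$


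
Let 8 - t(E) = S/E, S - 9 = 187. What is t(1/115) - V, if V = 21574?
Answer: -44106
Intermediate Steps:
S = 196 (S = 9 + 187 = 196)
t(E) = 8 - 196/E
t(1/115) - V = (8 - 196/(1/115)) - 1*21574 = (8 - 196/1/115) - 21574 = (8 - 196*115) - 21574 = (8 - 22540) - 21574 = -22532 - 21574 = -44106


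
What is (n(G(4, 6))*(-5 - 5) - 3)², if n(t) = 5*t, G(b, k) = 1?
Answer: 2809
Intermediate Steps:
(n(G(4, 6))*(-5 - 5) - 3)² = ((5*1)*(-5 - 5) - 3)² = (5*(-10) - 3)² = (-50 - 3)² = (-53)² = 2809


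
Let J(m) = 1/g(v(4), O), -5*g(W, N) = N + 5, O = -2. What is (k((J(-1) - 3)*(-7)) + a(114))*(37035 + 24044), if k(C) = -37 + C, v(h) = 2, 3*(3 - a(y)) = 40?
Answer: -2687476/3 ≈ -8.9583e+5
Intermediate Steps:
a(y) = -31/3 (a(y) = 3 - ⅓*40 = 3 - 40/3 = -31/3)
g(W, N) = -1 - N/5 (g(W, N) = -(N + 5)/5 = -(5 + N)/5 = -1 - N/5)
J(m) = -5/3 (J(m) = 1/(-1 - ⅕*(-2)) = 1/(-1 + ⅖) = 1/(-⅗) = -5/3)
(k((J(-1) - 3)*(-7)) + a(114))*(37035 + 24044) = ((-37 + (-5/3 - 3)*(-7)) - 31/3)*(37035 + 24044) = ((-37 - 14/3*(-7)) - 31/3)*61079 = ((-37 + 98/3) - 31/3)*61079 = (-13/3 - 31/3)*61079 = -44/3*61079 = -2687476/3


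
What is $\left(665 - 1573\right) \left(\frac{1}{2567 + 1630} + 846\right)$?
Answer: $- \frac{3224002004}{4197} \approx -7.6817 \cdot 10^{5}$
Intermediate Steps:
$\left(665 - 1573\right) \left(\frac{1}{2567 + 1630} + 846\right) = - 908 \left(\frac{1}{4197} + 846\right) = \left(-908\right) \frac{3550663}{4197} = - \frac{3224002004}{4197}$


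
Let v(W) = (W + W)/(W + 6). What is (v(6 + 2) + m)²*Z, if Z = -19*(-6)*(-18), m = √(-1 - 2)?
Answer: 170316/49 - 32832*I*√3/7 ≈ 3475.8 - 8123.8*I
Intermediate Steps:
v(W) = 2*W/(6 + W) (v(W) = (2*W)/(6 + W) = 2*W/(6 + W))
m = I*√3 (m = √(-3) = I*√3 ≈ 1.732*I)
Z = -2052 (Z = 114*(-18) = -2052)
(v(6 + 2) + m)²*Z = (2*(6 + 2)/(6 + (6 + 2)) + I*√3)²*(-2052) = (2*8/(6 + 8) + I*√3)²*(-2052) = (2*8/14 + I*√3)²*(-2052) = (2*8*(1/14) + I*√3)²*(-2052) = (8/7 + I*√3)²*(-2052) = -2052*(8/7 + I*√3)²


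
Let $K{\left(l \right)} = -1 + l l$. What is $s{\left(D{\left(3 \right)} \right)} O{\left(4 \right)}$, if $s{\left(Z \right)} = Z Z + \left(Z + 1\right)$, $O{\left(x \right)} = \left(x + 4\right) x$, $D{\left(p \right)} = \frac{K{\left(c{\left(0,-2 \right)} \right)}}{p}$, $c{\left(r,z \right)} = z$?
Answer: $96$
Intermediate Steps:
$K{\left(l \right)} = -1 + l^{2}$
$D{\left(p \right)} = \frac{3}{p}$ ($D{\left(p \right)} = \frac{-1 + \left(-2\right)^{2}}{p} = \frac{-1 + 4}{p} = \frac{3}{p}$)
$O{\left(x \right)} = x \left(4 + x\right)$ ($O{\left(x \right)} = \left(4 + x\right) x = x \left(4 + x\right)$)
$s{\left(Z \right)} = 1 + Z + Z^{2}$ ($s{\left(Z \right)} = Z^{2} + \left(1 + Z\right) = 1 + Z + Z^{2}$)
$s{\left(D{\left(3 \right)} \right)} O{\left(4 \right)} = \left(1 + \frac{3}{3} + \left(\frac{3}{3}\right)^{2}\right) 4 \left(4 + 4\right) = \left(1 + 3 \cdot \frac{1}{3} + \left(3 \cdot \frac{1}{3}\right)^{2}\right) 4 \cdot 8 = \left(1 + 1 + 1^{2}\right) 32 = \left(1 + 1 + 1\right) 32 = 3 \cdot 32 = 96$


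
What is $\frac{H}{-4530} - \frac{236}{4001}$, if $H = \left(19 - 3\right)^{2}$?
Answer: $- \frac{1046668}{9062265} \approx -0.1155$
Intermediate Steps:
$H = 256$ ($H = 16^{2} = 256$)
$\frac{H}{-4530} - \frac{236}{4001} = \frac{256}{-4530} - \frac{236}{4001} = 256 \left(- \frac{1}{4530}\right) - \frac{236}{4001} = - \frac{128}{2265} - \frac{236}{4001} = - \frac{1046668}{9062265}$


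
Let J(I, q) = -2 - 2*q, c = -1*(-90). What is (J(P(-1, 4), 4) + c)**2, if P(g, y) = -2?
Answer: 6400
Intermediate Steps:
c = 90
(J(P(-1, 4), 4) + c)**2 = ((-2 - 2*4) + 90)**2 = ((-2 - 8) + 90)**2 = (-10 + 90)**2 = 80**2 = 6400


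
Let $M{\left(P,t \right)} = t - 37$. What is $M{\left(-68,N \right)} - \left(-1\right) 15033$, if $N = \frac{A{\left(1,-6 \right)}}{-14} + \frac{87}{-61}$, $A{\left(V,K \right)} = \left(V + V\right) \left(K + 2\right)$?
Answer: $\frac{6402927}{427} \approx 14995.0$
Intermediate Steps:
$A{\left(V,K \right)} = 2 V \left(2 + K\right)$
$N = - \frac{365}{427}$ ($N = \frac{2 \cdot 1 \left(2 - 6\right)}{-14} + \frac{87}{-61} = 2 \cdot 1 \left(-4\right) \left(- \frac{1}{14}\right) + 87 \left(- \frac{1}{61}\right) = \left(-8\right) \left(- \frac{1}{14}\right) - \frac{87}{61} = \frac{4}{7} - \frac{87}{61} = - \frac{365}{427} \approx -0.8548$)
$M{\left(P,t \right)} = -37 + t$ ($M{\left(P,t \right)} = t - 37 = -37 + t$)
$M{\left(-68,N \right)} - \left(-1\right) 15033 = \left(-37 - \frac{365}{427}\right) - \left(-1\right) 15033 = - \frac{16164}{427} - -15033 = - \frac{16164}{427} + 15033 = \frac{6402927}{427}$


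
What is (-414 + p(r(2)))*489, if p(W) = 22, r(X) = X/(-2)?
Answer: -191688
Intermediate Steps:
r(X) = -X/2 (r(X) = X*(-1/2) = -X/2)
(-414 + p(r(2)))*489 = (-414 + 22)*489 = -392*489 = -191688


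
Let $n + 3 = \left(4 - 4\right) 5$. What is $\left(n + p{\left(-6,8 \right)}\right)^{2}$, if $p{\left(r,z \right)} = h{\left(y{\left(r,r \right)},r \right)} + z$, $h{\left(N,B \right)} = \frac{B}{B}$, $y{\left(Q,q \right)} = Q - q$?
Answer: $36$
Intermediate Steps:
$h{\left(N,B \right)} = 1$
$n = -3$ ($n = -3 + \left(4 - 4\right) 5 = -3 + 0 \cdot 5 = -3 + 0 = -3$)
$p{\left(r,z \right)} = 1 + z$
$\left(n + p{\left(-6,8 \right)}\right)^{2} = \left(-3 + \left(1 + 8\right)\right)^{2} = \left(-3 + 9\right)^{2} = 6^{2} = 36$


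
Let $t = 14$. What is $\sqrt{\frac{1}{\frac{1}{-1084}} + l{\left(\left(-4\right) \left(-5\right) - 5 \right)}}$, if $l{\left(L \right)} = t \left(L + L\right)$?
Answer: $2 i \sqrt{166} \approx 25.768 i$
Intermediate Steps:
$l{\left(L \right)} = 28 L$ ($l{\left(L \right)} = 14 \left(L + L\right) = 14 \cdot 2 L = 28 L$)
$\sqrt{\frac{1}{\frac{1}{-1084}} + l{\left(\left(-4\right) \left(-5\right) - 5 \right)}} = \sqrt{\frac{1}{\frac{1}{-1084}} + 28 \left(\left(-4\right) \left(-5\right) - 5\right)} = \sqrt{\frac{1}{- \frac{1}{1084}} + 28 \left(20 - 5\right)} = \sqrt{-1084 + 28 \cdot 15} = \sqrt{-1084 + 420} = \sqrt{-664} = 2 i \sqrt{166}$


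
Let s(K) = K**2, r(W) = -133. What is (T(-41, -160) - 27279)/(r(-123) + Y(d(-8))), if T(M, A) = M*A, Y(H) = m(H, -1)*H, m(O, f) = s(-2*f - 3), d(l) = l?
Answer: 20719/141 ≈ 146.94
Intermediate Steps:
m(O, f) = (-3 - 2*f)**2 (m(O, f) = (-2*f - 3)**2 = (-3 - 2*f)**2)
Y(H) = H (Y(H) = (3 + 2*(-1))**2*H = (3 - 2)**2*H = 1**2*H = 1*H = H)
T(M, A) = A*M
(T(-41, -160) - 27279)/(r(-123) + Y(d(-8))) = (-160*(-41) - 27279)/(-133 - 8) = (6560 - 27279)/(-141) = -20719*(-1/141) = 20719/141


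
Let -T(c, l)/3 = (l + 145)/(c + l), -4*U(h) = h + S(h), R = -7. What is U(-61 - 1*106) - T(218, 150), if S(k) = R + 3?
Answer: 16617/368 ≈ 45.155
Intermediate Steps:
S(k) = -4 (S(k) = -7 + 3 = -4)
U(h) = 1 - h/4 (U(h) = -(h - 4)/4 = -(-4 + h)/4 = 1 - h/4)
T(c, l) = -3*(145 + l)/(c + l) (T(c, l) = -3*(l + 145)/(c + l) = -3*(145 + l)/(c + l))
U(-61 - 1*106) - T(218, 150) = (1 - (-61 - 1*106)/4) - 3*(-145 - 1*150)/(218 + 150) = (1 - (-61 - 106)/4) - 3*(-145 - 150)/368 = (1 - 1/4*(-167)) - 3*(-295)/368 = (1 + 167/4) - 1*(-885/368) = 171/4 + 885/368 = 16617/368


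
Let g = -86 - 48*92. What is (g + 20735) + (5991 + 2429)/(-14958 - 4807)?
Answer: 64167365/3953 ≈ 16233.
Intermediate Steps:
g = -4502 (g = -86 - 4416 = -4502)
(g + 20735) + (5991 + 2429)/(-14958 - 4807) = (-4502 + 20735) + (5991 + 2429)/(-14958 - 4807) = 16233 + 8420/(-19765) = 16233 + 8420*(-1/19765) = 16233 - 1684/3953 = 64167365/3953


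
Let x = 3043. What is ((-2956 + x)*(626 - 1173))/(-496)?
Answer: 47589/496 ≈ 95.946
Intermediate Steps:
((-2956 + x)*(626 - 1173))/(-496) = ((-2956 + 3043)*(626 - 1173))/(-496) = (87*(-547))*(-1/496) = -47589*(-1/496) = 47589/496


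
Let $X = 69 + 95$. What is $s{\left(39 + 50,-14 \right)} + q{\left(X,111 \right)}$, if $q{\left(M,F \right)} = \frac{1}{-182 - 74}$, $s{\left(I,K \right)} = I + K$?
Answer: $\frac{19199}{256} \approx 74.996$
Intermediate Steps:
$X = 164$
$q{\left(M,F \right)} = - \frac{1}{256}$ ($q{\left(M,F \right)} = \frac{1}{-256} = - \frac{1}{256}$)
$s{\left(39 + 50,-14 \right)} + q{\left(X,111 \right)} = \left(\left(39 + 50\right) - 14\right) - \frac{1}{256} = \left(89 - 14\right) - \frac{1}{256} = 75 - \frac{1}{256} = \frac{19199}{256}$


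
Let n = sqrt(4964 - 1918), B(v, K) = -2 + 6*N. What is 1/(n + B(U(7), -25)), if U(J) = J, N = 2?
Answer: -5/1473 + sqrt(3046)/2946 ≈ 0.015340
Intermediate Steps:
B(v, K) = 10 (B(v, K) = -2 + 6*2 = -2 + 12 = 10)
n = sqrt(3046) ≈ 55.191
1/(n + B(U(7), -25)) = 1/(sqrt(3046) + 10) = 1/(10 + sqrt(3046))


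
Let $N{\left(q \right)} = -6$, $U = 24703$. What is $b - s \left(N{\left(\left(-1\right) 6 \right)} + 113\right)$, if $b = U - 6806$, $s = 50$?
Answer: $12547$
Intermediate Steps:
$b = 17897$ ($b = 24703 - 6806 = 17897$)
$b - s \left(N{\left(\left(-1\right) 6 \right)} + 113\right) = 17897 - 50 \left(-6 + 113\right) = 17897 - 50 \cdot 107 = 17897 - 5350 = 12547$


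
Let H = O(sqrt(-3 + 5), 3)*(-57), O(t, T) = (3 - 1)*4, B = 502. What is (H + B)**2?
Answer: 2116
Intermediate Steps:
O(t, T) = 8 (O(t, T) = 2*4 = 8)
H = -456 (H = 8*(-57) = -456)
(H + B)**2 = (-456 + 502)**2 = 46**2 = 2116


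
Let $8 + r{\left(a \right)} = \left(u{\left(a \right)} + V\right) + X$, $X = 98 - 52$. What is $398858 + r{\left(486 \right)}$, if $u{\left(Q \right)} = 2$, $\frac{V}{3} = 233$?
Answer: $399597$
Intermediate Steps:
$V = 699$ ($V = 3 \cdot 233 = 699$)
$X = 46$ ($X = 98 - 52 = 46$)
$r{\left(a \right)} = 739$ ($r{\left(a \right)} = -8 + \left(\left(2 + 699\right) + 46\right) = -8 + \left(701 + 46\right) = -8 + 747 = 739$)
$398858 + r{\left(486 \right)} = 398858 + 739 = 399597$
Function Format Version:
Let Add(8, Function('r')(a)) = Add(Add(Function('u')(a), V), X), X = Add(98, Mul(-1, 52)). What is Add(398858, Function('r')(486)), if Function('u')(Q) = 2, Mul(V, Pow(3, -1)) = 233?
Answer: 399597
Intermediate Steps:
V = 699 (V = Mul(3, 233) = 699)
X = 46 (X = Add(98, -52) = 46)
Function('r')(a) = 739 (Function('r')(a) = Add(-8, Add(Add(2, 699), 46)) = Add(-8, Add(701, 46)) = Add(-8, 747) = 739)
Add(398858, Function('r')(486)) = Add(398858, 739) = 399597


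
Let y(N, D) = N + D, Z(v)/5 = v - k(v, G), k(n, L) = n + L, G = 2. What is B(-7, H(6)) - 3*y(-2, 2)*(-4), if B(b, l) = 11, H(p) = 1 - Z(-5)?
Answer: 11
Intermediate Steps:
k(n, L) = L + n
Z(v) = -10 (Z(v) = 5*(v - (2 + v)) = 5*(v + (-2 - v)) = 5*(-2) = -10)
H(p) = 11 (H(p) = 1 - 1*(-10) = 1 + 10 = 11)
y(N, D) = D + N
B(-7, H(6)) - 3*y(-2, 2)*(-4) = 11 - 3*(2 - 2)*(-4) = 11 - 3*0*(-4) = 11 - 0*(-4) = 11 - 1*0 = 11 + 0 = 11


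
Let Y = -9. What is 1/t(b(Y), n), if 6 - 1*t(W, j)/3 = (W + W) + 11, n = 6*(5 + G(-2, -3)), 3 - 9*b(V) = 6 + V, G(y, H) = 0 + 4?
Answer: -1/19 ≈ -0.052632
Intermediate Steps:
G(y, H) = 4
b(V) = -⅓ - V/9 (b(V) = ⅓ - (6 + V)/9 = ⅓ + (-⅔ - V/9) = -⅓ - V/9)
n = 54 (n = 6*(5 + 4) = 6*9 = 54)
t(W, j) = -15 - 6*W (t(W, j) = 18 - 3*((W + W) + 11) = 18 - 3*(2*W + 11) = 18 - 3*(11 + 2*W) = 18 + (-33 - 6*W) = -15 - 6*W)
1/t(b(Y), n) = 1/(-15 - 6*(-⅓ - ⅑*(-9))) = 1/(-15 - 6*(-⅓ + 1)) = 1/(-15 - 6*⅔) = 1/(-15 - 4) = 1/(-19) = -1/19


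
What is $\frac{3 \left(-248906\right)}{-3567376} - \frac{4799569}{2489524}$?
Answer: $- \frac{1907861859839}{1110133521128} \approx -1.7186$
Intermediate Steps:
$\frac{3 \left(-248906\right)}{-3567376} - \frac{4799569}{2489524} = \left(-746718\right) \left(- \frac{1}{3567376}\right) - \frac{4799569}{2489524} = \frac{373359}{1783688} - \frac{4799569}{2489524} = - \frac{1907861859839}{1110133521128}$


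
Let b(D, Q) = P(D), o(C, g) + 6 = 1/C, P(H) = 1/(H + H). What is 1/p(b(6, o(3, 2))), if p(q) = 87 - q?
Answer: 12/1043 ≈ 0.011505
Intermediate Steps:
P(H) = 1/(2*H)
o(C, g) = -6 + 1/C
b(D, Q) = 1/(2*D)
1/p(b(6, o(3, 2))) = 1/(87 - 1/(2*6)) = 1/(87 - 1*1/12) = 1/(87 - 1/12) = 1/(1043/12) = 12/1043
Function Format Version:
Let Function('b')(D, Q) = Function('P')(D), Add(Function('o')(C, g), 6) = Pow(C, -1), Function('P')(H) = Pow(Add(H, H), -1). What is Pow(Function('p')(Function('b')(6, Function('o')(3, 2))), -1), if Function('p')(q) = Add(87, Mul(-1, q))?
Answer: Rational(12, 1043) ≈ 0.011505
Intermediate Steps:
Function('P')(H) = Mul(Rational(1, 2), Pow(H, -1)) (Function('P')(H) = Pow(Mul(2, H), -1) = Mul(Rational(1, 2), Pow(H, -1)))
Function('o')(C, g) = Add(-6, Pow(C, -1))
Function('b')(D, Q) = Mul(Rational(1, 2), Pow(D, -1))
Pow(Function('p')(Function('b')(6, Function('o')(3, 2))), -1) = Pow(Add(87, Mul(-1, Mul(Rational(1, 2), Pow(6, -1)))), -1) = Pow(Add(87, Mul(-1, Mul(Rational(1, 2), Rational(1, 6)))), -1) = Pow(Add(87, Mul(-1, Rational(1, 12))), -1) = Pow(Add(87, Rational(-1, 12)), -1) = Pow(Rational(1043, 12), -1) = Rational(12, 1043)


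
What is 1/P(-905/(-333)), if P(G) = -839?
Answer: -1/839 ≈ -0.0011919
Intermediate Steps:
1/P(-905/(-333)) = 1/(-839) = -1/839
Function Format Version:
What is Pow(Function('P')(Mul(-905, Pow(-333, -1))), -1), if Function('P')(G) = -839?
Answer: Rational(-1, 839) ≈ -0.0011919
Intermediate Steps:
Pow(Function('P')(Mul(-905, Pow(-333, -1))), -1) = Pow(-839, -1) = Rational(-1, 839)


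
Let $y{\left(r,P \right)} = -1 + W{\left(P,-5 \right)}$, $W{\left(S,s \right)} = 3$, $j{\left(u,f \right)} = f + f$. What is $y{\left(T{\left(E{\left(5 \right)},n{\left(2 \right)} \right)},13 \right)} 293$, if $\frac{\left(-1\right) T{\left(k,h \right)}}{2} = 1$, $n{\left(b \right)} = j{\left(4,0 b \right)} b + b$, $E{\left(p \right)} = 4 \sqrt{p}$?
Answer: $586$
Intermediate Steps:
$j{\left(u,f \right)} = 2 f$
$n{\left(b \right)} = b$ ($n{\left(b \right)} = 2 \cdot 0 b b + b = 2 \cdot 0 b + b = 0 b + b = 0 + b = b$)
$T{\left(k,h \right)} = -2$ ($T{\left(k,h \right)} = \left(-2\right) 1 = -2$)
$y{\left(r,P \right)} = 2$ ($y{\left(r,P \right)} = -1 + 3 = 2$)
$y{\left(T{\left(E{\left(5 \right)},n{\left(2 \right)} \right)},13 \right)} 293 = 2 \cdot 293 = 586$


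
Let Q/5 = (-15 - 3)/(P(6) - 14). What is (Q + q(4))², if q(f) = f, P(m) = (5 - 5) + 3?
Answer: 17956/121 ≈ 148.40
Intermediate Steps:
P(m) = 3 (P(m) = 0 + 3 = 3)
Q = 90/11 (Q = 5*((-15 - 3)/(3 - 14)) = 5*(-18/(-11)) = 5*(-18*(-1/11)) = 5*(18/11) = 90/11 ≈ 8.1818)
(Q + q(4))² = (90/11 + 4)² = (134/11)² = 17956/121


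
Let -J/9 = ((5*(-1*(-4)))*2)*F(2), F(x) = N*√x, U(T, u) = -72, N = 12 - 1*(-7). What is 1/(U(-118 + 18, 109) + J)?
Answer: 1/1299528 - 95*√2/1299528 ≈ -0.00010261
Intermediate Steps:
N = 19 (N = 12 + 7 = 19)
F(x) = 19*√x
J = -6840*√2 (J = -9*(5*(-1*(-4)))*2*19*√2 = -9*(5*4)*2*19*√2 = -9*20*2*19*√2 = -360*19*√2 = -6840*√2 ≈ -9673.2)
1/(U(-118 + 18, 109) + J) = 1/(-72 - 6840*√2)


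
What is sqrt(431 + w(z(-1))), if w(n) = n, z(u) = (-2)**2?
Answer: sqrt(435) ≈ 20.857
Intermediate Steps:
z(u) = 4
sqrt(431 + w(z(-1))) = sqrt(431 + 4) = sqrt(435)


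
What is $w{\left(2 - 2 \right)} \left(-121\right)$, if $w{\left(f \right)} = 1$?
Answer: $-121$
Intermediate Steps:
$w{\left(2 - 2 \right)} \left(-121\right) = 1 \left(-121\right) = -121$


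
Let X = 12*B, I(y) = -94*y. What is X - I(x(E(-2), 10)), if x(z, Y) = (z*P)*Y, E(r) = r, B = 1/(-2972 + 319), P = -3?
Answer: 14962908/2653 ≈ 5640.0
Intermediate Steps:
B = -1/2653 (B = 1/(-2653) = -1/2653 ≈ -0.00037693)
x(z, Y) = -3*Y*z (x(z, Y) = (z*(-3))*Y = (-3*z)*Y = -3*Y*z)
X = -12/2653 (X = 12*(-1/2653) = -12/2653 ≈ -0.0045232)
X - I(x(E(-2), 10)) = -12/2653 - (-94)*(-3*10*(-2)) = -12/2653 - (-94)*60 = -12/2653 - 1*(-5640) = -12/2653 + 5640 = 14962908/2653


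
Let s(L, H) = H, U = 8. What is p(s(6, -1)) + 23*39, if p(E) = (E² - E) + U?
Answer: 907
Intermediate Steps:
p(E) = 8 + E² - E (p(E) = (E² - E) + 8 = 8 + E² - E)
p(s(6, -1)) + 23*39 = (8 + (-1)² - 1*(-1)) + 23*39 = (8 + 1 + 1) + 897 = 10 + 897 = 907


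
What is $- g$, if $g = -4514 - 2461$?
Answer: $6975$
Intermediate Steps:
$g = -6975$ ($g = -4514 - 2461 = -6975$)
$- g = \left(-1\right) \left(-6975\right) = 6975$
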